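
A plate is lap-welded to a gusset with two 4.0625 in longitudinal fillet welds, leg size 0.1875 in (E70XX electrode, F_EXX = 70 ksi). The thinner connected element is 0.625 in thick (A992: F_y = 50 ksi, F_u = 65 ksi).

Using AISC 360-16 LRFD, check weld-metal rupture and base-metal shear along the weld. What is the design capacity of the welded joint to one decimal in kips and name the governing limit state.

33.9 kips (weld metal governs)

Weld metal: throat = 0.707×0.1875 = 0.13256 in, L = 2×4.0625 = 8.125 in. φR_n = 0.75 × 0.6 × 70 × 0.13256 × 8.125 = 33.9 kips.
Base metal shear (0.625 in plate): yield φR_n = 1.0×0.6×50×0.625×8.125 = 152.3 kips; rupture φR_n = 0.75×0.6×65×0.625×8.125 = 148.5 kips; take 148.5 kips (rupture).
Governing: min(33.9, 148.5) = 33.9 kips → weld metal.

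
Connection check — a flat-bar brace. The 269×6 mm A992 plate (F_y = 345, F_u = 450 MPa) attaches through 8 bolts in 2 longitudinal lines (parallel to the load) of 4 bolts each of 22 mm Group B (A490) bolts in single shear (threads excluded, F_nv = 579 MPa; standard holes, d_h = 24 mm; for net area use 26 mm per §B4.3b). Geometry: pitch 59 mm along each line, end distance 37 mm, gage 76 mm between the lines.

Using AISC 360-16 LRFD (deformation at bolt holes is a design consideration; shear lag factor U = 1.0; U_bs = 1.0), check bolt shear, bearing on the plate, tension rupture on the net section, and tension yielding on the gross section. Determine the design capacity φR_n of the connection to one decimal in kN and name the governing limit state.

Bolt shear: A_b = π(22)²/4 = 380.13 mm². φR_n = 0.75 × 579 × 380.13 × 8 × 1 = 1320.6 kN.
Bearing (6 mm plate, F_u = 450 MPa): end bolts L_c = 37 − 24/2 = 25, R_n = min(1.2×25×6×450, 2.4×22×6×450) = 81 kN/bolt; interior L_c = 59 − 24 = 35, R_n = 113.4 kN/bolt. φR_n = 0.75 × (2×81 + 6×113.4) = 631.8 kN.
Tension rupture (net): A_n = (269 − 2×26)×6 = 1302 mm² (U = 1.0, A_e = A_n). φR_n = 0.75 × 450 × 1302 = 439.4 kN.
Tension yield (gross): A_g = 269×6 = 1614 mm². φR_n = 0.90 × 345 × 1614 = 501.1 kN.
Governing: min(1320.6, 631.8, 439.4, 501.1) = 439.4 kN → net-section rupture.

439.4 kN (net-section rupture governs)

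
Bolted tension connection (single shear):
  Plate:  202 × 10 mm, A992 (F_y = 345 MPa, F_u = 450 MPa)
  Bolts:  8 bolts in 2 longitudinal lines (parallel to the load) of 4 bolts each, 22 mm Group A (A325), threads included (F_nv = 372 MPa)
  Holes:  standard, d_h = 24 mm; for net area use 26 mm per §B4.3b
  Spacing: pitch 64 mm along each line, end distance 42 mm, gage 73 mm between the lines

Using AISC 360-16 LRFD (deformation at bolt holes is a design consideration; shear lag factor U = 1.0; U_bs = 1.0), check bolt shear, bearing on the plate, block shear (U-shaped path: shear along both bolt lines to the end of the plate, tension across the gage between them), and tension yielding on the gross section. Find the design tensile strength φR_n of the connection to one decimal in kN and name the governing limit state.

Bolt shear: A_b = π(22)²/4 = 380.13 mm². φR_n = 0.75 × 372 × 380.13 × 8 × 1 = 848.5 kN.
Bearing (10 mm plate, F_u = 450 MPa): end bolts L_c = 42 − 24/2 = 30, R_n = min(1.2×30×10×450, 2.4×22×10×450) = 162 kN/bolt; interior L_c = 64 − 24 = 40, R_n = 216 kN/bolt. φR_n = 0.75 × (2×162 + 6×216) = 1215.0 kN.
Block shear: shear path 2×[42+3×64] = 2×234 mm, A_gv = 4680, A_nv = 2×(234 − 3.5×26)×10 = 2860 mm²; tension across gage: (73 − 1×26)×10 = 470 mm². R_n = min(0.6×450×2860, 0.6×345×4680) + 1.0×450×470 = min(772.2, 968.76) + 211.5 = 983.7 kN. φR_n = 0.75 × 983.7 = 737.8 kN.
Tension yield (gross): A_g = 202×10 = 2020 mm². φR_n = 0.90 × 345 × 2020 = 627.2 kN.
Governing: min(848.5, 1215.0, 737.8, 627.2) = 627.2 kN → gross-section yield.

627.2 kN (gross-section yield governs)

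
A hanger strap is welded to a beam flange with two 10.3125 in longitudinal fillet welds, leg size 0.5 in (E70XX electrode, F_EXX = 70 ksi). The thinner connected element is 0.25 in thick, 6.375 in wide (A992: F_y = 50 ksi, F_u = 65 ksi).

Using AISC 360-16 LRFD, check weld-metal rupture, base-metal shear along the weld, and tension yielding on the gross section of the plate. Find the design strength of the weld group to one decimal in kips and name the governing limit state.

71.7 kips (gross-section yield governs)

Weld metal: throat = 0.707×0.5 = 0.3535 in, L = 2×10.3125 = 20.625 in. φR_n = 0.75 × 0.6 × 70 × 0.3535 × 20.625 = 229.7 kips.
Base metal shear (0.25 in plate): yield φR_n = 1.0×0.6×50×0.25×20.625 = 154.7 kips; rupture φR_n = 0.75×0.6×65×0.25×20.625 = 150.8 kips; take 150.8 kips (rupture).
Tension yield (gross): A_g = 6.375×0.25 = 1.5938 in². φR_n = 0.90 × 50 × 1.5938 = 71.7 kips.
Governing: min(229.7, 150.8, 71.7) = 71.7 kips → gross-section yield.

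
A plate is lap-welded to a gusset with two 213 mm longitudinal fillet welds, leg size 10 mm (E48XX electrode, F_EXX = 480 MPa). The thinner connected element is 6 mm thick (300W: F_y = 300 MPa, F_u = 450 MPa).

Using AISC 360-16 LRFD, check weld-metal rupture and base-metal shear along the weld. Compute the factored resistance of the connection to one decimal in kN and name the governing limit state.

Weld metal: throat = 0.707×10 = 7.07 mm, L = 2×213 = 426 mm. φR_n = 0.75 × 0.6 × 480 × 7.07 × 426 = 650.6 kN.
Base metal shear (6 mm plate): yield φR_n = 1.0×0.6×300×6×426 = 460.1 kN; rupture φR_n = 0.75×0.6×450×6×426 = 517.6 kN; take 460.1 kN (yield).
Governing: min(650.6, 460.1) = 460.1 kN → base-metal shear.

460.1 kN (base-metal shear governs)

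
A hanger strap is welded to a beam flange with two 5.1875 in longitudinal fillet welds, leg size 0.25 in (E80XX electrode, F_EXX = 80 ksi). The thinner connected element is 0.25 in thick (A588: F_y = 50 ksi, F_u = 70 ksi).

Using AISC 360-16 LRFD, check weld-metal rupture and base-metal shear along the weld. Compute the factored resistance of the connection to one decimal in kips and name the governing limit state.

66.0 kips (weld metal governs)

Weld metal: throat = 0.707×0.25 = 0.17675 in, L = 2×5.1875 = 10.375 in. φR_n = 0.75 × 0.6 × 80 × 0.17675 × 10.375 = 66.0 kips.
Base metal shear (0.25 in plate): yield φR_n = 1.0×0.6×50×0.25×10.375 = 77.8 kips; rupture φR_n = 0.75×0.6×70×0.25×10.375 = 81.7 kips; take 77.8 kips (yield).
Governing: min(66.0, 77.8) = 66.0 kips → weld metal.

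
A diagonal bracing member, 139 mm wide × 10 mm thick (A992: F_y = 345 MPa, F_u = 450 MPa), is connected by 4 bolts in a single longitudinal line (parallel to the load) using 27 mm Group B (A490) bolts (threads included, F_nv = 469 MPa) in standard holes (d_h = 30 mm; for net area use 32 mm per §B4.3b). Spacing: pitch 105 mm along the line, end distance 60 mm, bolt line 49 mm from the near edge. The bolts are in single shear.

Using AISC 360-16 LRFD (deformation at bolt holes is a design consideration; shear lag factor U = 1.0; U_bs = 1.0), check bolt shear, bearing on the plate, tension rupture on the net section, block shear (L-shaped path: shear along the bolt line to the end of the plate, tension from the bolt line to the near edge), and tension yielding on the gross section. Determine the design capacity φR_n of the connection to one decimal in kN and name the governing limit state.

361.1 kN (net-section rupture governs)

Bolt shear: A_b = π(27)²/4 = 572.56 mm². φR_n = 0.75 × 469 × 572.56 × 4 × 1 = 805.6 kN.
Bearing (10 mm plate, F_u = 450 MPa): end bolts L_c = 60 − 30/2 = 45, R_n = min(1.2×45×10×450, 2.4×27×10×450) = 243 kN/bolt; interior L_c = 105 − 30 = 75, R_n = 291.6 kN/bolt. φR_n = 0.75 × (1×243 + 3×291.6) = 838.4 kN.
Tension rupture (net): A_n = (139 − 1×32)×10 = 1070 mm² (U = 1.0, A_e = A_n). φR_n = 0.75 × 450 × 1070 = 361.1 kN.
Block shear: shear path 1×[60+3×105] = 1×375 mm, A_gv = 3750, A_nv = 1×(375 − 3.5×32)×10 = 2630 mm²; tension to near edge: (49 − 0.5×32)×10 = 330 mm². R_n = min(0.6×450×2630, 0.6×345×3750) + 1.0×450×330 = min(710.1, 776.25) + 148.5 = 858.6 kN. φR_n = 0.75 × 858.6 = 644.0 kN.
Tension yield (gross): A_g = 139×10 = 1390 mm². φR_n = 0.90 × 345 × 1390 = 431.6 kN.
Governing: min(805.6, 838.4, 361.1, 644.0, 431.6) = 361.1 kN → net-section rupture.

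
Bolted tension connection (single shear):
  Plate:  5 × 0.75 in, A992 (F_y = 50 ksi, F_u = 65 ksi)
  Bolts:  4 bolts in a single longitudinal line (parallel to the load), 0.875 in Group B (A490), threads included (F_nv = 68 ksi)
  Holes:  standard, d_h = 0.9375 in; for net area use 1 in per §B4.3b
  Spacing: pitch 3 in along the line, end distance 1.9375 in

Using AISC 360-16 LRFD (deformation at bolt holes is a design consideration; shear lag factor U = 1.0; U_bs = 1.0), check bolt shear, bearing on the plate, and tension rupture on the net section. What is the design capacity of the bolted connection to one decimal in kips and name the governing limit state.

Bolt shear: A_b = π(0.875)²/4 = 0.60132 in². φR_n = 0.75 × 68 × 0.60132 × 4 × 1 = 122.7 kips.
Bearing (0.75 in plate, F_u = 65 ksi): end bolts L_c = 1.9375 − 0.9375/2 = 1.46875, R_n = min(1.2×1.46875×0.75×65, 2.4×0.875×0.75×65) = 85.922 kips/bolt; interior L_c = 3 − 0.9375 = 2.0625, R_n = 102.38 kips/bolt. φR_n = 0.75 × (1×85.922 + 3×102.38) = 294.8 kips.
Tension rupture (net): A_n = (5 − 1×1)×0.75 = 3 in² (U = 1.0, A_e = A_n). φR_n = 0.75 × 65 × 3 = 146.3 kips.
Governing: min(122.7, 294.8, 146.3) = 122.7 kips → bolt shear.

122.7 kips (bolt shear governs)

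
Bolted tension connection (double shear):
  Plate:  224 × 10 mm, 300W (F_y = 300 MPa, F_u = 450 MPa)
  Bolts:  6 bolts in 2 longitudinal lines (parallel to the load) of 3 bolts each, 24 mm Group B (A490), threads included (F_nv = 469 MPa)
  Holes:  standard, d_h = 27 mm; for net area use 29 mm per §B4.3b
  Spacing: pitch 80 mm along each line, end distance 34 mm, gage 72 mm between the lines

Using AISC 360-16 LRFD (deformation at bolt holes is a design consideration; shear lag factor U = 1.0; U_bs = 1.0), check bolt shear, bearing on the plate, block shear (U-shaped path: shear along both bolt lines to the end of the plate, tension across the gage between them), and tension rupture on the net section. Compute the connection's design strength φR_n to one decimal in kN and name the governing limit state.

Bolt shear: A_b = π(24)²/4 = 452.39 mm². φR_n = 0.75 × 469 × 452.39 × 6 × 2 = 1909.5 kN.
Bearing (10 mm plate, F_u = 450 MPa): end bolts L_c = 34 − 27/2 = 20.5, R_n = min(1.2×20.5×10×450, 2.4×24×10×450) = 110.7 kN/bolt; interior L_c = 80 − 27 = 53, R_n = 259.2 kN/bolt. φR_n = 0.75 × (2×110.7 + 4×259.2) = 943.7 kN.
Block shear: shear path 2×[34+2×80] = 2×194 mm, A_gv = 3880, A_nv = 2×(194 − 2.5×29)×10 = 2430 mm²; tension across gage: (72 − 1×29)×10 = 430 mm². R_n = min(0.6×450×2430, 0.6×300×3880) + 1.0×450×430 = min(656.1, 698.4) + 193.5 = 849.6 kN. φR_n = 0.75 × 849.6 = 637.2 kN.
Tension rupture (net): A_n = (224 − 2×29)×10 = 1660 mm² (U = 1.0, A_e = A_n). φR_n = 0.75 × 450 × 1660 = 560.3 kN.
Governing: min(1909.5, 943.7, 637.2, 560.3) = 560.3 kN → net-section rupture.

560.3 kN (net-section rupture governs)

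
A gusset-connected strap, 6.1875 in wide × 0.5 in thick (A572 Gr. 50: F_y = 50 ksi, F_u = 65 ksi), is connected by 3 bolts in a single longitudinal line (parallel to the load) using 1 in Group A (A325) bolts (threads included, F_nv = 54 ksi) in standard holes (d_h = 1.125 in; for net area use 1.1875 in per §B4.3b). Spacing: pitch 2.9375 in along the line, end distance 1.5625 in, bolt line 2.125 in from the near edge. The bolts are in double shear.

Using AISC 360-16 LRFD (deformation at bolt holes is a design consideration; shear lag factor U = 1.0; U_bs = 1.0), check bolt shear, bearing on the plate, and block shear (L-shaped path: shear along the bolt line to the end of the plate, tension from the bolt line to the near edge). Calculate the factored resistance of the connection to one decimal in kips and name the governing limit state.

102.7 kips (block shear governs)

Bolt shear: A_b = π(1)²/4 = 0.7854 in². φR_n = 0.75 × 54 × 0.7854 × 3 × 2 = 190.9 kips.
Bearing (0.5 in plate, F_u = 65 ksi): end bolts L_c = 1.5625 − 1.125/2 = 1, R_n = min(1.2×1×0.5×65, 2.4×1×0.5×65) = 39 kips/bolt; interior L_c = 2.9375 − 1.125 = 1.8125, R_n = 70.688 kips/bolt. φR_n = 0.75 × (1×39 + 2×70.688) = 135.3 kips.
Block shear: shear path 1×[1.5625+2×2.9375] = 1×7.4375 in, A_gv = 3.7188, A_nv = 1×(7.4375 − 2.5×1.1875)×0.5 = 2.2344 in²; tension to near edge: (2.125 − 0.5×1.1875)×0.5 = 0.76563 in². R_n = min(0.6×65×2.2344, 0.6×50×3.7188) + 1.0×65×0.76563 = min(87.142, 111.56) + 49.766 = 136.91 kips. φR_n = 0.75 × 136.91 = 102.7 kips.
Governing: min(190.9, 135.3, 102.7) = 102.7 kips → block shear.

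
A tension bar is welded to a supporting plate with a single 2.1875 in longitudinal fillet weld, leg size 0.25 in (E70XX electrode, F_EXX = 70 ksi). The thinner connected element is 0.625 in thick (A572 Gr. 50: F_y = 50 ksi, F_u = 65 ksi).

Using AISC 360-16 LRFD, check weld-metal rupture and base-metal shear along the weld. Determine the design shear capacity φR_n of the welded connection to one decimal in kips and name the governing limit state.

Weld metal: throat = 0.707×0.25 = 0.17675 in, L = 2.1875 in. φR_n = 0.75 × 0.6 × 70 × 0.17675 × 2.1875 = 12.2 kips.
Base metal shear (0.625 in plate): yield φR_n = 1.0×0.6×50×0.625×2.1875 = 41.0 kips; rupture φR_n = 0.75×0.6×65×0.625×2.1875 = 40.0 kips; take 40.0 kips (rupture).
Governing: min(12.2, 40.0) = 12.2 kips → weld metal.

12.2 kips (weld metal governs)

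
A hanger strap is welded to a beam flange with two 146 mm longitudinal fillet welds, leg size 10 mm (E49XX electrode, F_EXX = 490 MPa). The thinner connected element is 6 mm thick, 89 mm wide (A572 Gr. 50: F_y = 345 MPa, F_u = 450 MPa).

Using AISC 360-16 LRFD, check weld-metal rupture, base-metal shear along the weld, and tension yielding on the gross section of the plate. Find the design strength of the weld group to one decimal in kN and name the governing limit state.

165.8 kN (gross-section yield governs)

Weld metal: throat = 0.707×10 = 7.07 mm, L = 2×146 = 292 mm. φR_n = 0.75 × 0.6 × 490 × 7.07 × 292 = 455.2 kN.
Base metal shear (6 mm plate): yield φR_n = 1.0×0.6×345×6×292 = 362.7 kN; rupture φR_n = 0.75×0.6×450×6×292 = 354.8 kN; take 354.8 kN (rupture).
Tension yield (gross): A_g = 89×6 = 534 mm². φR_n = 0.90 × 345 × 534 = 165.8 kN.
Governing: min(455.2, 354.8, 165.8) = 165.8 kN → gross-section yield.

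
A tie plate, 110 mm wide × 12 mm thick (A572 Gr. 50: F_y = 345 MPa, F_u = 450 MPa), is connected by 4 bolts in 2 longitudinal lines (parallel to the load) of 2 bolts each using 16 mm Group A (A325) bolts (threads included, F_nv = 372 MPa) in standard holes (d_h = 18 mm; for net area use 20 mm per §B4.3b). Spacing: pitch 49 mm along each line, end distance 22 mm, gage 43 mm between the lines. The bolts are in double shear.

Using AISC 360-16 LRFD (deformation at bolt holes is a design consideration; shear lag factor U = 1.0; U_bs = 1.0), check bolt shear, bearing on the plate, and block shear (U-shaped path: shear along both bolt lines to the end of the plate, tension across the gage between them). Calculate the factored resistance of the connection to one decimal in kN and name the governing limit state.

Bolt shear: A_b = π(16)²/4 = 201.06 mm². φR_n = 0.75 × 372 × 201.06 × 4 × 2 = 448.8 kN.
Bearing (12 mm plate, F_u = 450 MPa): end bolts L_c = 22 − 18/2 = 13, R_n = min(1.2×13×12×450, 2.4×16×12×450) = 84.24 kN/bolt; interior L_c = 49 − 18 = 31, R_n = 200.88 kN/bolt. φR_n = 0.75 × (2×84.24 + 2×200.88) = 427.7 kN.
Block shear: shear path 2×[22+1×49] = 2×71 mm, A_gv = 1704, A_nv = 2×(71 − 1.5×20)×12 = 984 mm²; tension across gage: (43 − 1×20)×12 = 276 mm². R_n = min(0.6×450×984, 0.6×345×1704) + 1.0×450×276 = min(265.68, 352.73) + 124.2 = 389.88 kN. φR_n = 0.75 × 389.88 = 292.4 kN.
Governing: min(448.8, 427.7, 292.4) = 292.4 kN → block shear.

292.4 kN (block shear governs)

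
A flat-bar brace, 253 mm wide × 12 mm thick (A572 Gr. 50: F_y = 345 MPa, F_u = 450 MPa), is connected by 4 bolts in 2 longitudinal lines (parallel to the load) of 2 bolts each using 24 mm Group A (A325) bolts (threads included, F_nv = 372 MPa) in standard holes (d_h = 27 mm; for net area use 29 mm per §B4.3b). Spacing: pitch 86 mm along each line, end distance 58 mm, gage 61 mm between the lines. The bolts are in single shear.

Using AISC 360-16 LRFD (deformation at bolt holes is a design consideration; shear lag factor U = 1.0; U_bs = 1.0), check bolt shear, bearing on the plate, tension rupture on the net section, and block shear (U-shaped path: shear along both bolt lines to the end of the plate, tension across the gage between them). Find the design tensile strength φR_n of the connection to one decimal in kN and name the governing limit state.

504.9 kN (bolt shear governs)

Bolt shear: A_b = π(24)²/4 = 452.39 mm². φR_n = 0.75 × 372 × 452.39 × 4 × 1 = 504.9 kN.
Bearing (12 mm plate, F_u = 450 MPa): end bolts L_c = 58 − 27/2 = 44.5, R_n = min(1.2×44.5×12×450, 2.4×24×12×450) = 288.36 kN/bolt; interior L_c = 86 − 27 = 59, R_n = 311.04 kN/bolt. φR_n = 0.75 × (2×288.36 + 2×311.04) = 899.1 kN.
Tension rupture (net): A_n = (253 − 2×29)×12 = 2340 mm² (U = 1.0, A_e = A_n). φR_n = 0.75 × 450 × 2340 = 789.8 kN.
Block shear: shear path 2×[58+1×86] = 2×144 mm, A_gv = 3456, A_nv = 2×(144 − 1.5×29)×12 = 2412 mm²; tension across gage: (61 − 1×29)×12 = 384 mm². R_n = min(0.6×450×2412, 0.6×345×3456) + 1.0×450×384 = min(651.24, 715.39) + 172.8 = 824.04 kN. φR_n = 0.75 × 824.04 = 618.0 kN.
Governing: min(504.9, 899.1, 789.8, 618.0) = 504.9 kN → bolt shear.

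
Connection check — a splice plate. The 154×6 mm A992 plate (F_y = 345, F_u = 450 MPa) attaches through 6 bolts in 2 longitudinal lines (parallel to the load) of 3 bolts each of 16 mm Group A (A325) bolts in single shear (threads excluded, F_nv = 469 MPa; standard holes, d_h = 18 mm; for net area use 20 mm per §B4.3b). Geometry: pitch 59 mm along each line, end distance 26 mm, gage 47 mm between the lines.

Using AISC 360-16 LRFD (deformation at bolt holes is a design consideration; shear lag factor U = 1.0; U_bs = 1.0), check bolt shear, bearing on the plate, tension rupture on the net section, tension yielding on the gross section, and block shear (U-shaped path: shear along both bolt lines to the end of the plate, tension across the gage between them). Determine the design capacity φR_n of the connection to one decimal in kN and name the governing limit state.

Bolt shear: A_b = π(16)²/4 = 201.06 mm². φR_n = 0.75 × 469 × 201.06 × 6 × 1 = 424.3 kN.
Bearing (6 mm plate, F_u = 450 MPa): end bolts L_c = 26 − 18/2 = 17, R_n = min(1.2×17×6×450, 2.4×16×6×450) = 55.08 kN/bolt; interior L_c = 59 − 18 = 41, R_n = 103.68 kN/bolt. φR_n = 0.75 × (2×55.08 + 4×103.68) = 393.7 kN.
Tension rupture (net): A_n = (154 − 2×20)×6 = 684 mm² (U = 1.0, A_e = A_n). φR_n = 0.75 × 450 × 684 = 230.9 kN.
Tension yield (gross): A_g = 154×6 = 924 mm². φR_n = 0.90 × 345 × 924 = 286.9 kN.
Block shear: shear path 2×[26+2×59] = 2×144 mm, A_gv = 1728, A_nv = 2×(144 − 2.5×20)×6 = 1128 mm²; tension across gage: (47 − 1×20)×6 = 162 mm². R_n = min(0.6×450×1128, 0.6×345×1728) + 1.0×450×162 = min(304.56, 357.7) + 72.9 = 377.46 kN. φR_n = 0.75 × 377.46 = 283.1 kN.
Governing: min(424.3, 393.7, 230.9, 286.9, 283.1) = 230.9 kN → net-section rupture.

230.9 kN (net-section rupture governs)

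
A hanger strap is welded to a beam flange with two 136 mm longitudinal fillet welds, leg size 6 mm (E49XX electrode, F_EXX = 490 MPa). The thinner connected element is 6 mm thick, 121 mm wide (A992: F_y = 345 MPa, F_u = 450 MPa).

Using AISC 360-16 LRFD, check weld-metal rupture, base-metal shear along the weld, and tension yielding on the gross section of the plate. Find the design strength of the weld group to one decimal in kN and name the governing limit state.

225.4 kN (gross-section yield governs)

Weld metal: throat = 0.707×6 = 4.242 mm, L = 2×136 = 272 mm. φR_n = 0.75 × 0.6 × 490 × 4.242 × 272 = 254.4 kN.
Base metal shear (6 mm plate): yield φR_n = 1.0×0.6×345×6×272 = 337.8 kN; rupture φR_n = 0.75×0.6×450×6×272 = 330.5 kN; take 330.5 kN (rupture).
Tension yield (gross): A_g = 121×6 = 726 mm². φR_n = 0.90 × 345 × 726 = 225.4 kN.
Governing: min(254.4, 330.5, 225.4) = 225.4 kN → gross-section yield.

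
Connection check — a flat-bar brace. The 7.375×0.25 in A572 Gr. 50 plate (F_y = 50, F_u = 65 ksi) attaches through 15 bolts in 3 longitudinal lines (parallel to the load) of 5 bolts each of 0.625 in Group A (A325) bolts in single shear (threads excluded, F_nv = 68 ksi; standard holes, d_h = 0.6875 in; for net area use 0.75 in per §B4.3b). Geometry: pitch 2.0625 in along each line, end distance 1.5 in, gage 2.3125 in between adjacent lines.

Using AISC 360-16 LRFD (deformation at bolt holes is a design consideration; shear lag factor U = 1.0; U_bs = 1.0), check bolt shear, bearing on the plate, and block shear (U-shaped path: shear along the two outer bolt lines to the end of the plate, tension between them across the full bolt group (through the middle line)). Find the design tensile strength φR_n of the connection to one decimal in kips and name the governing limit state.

Bolt shear: A_b = π(0.625)²/4 = 0.3068 in². φR_n = 0.75 × 68 × 0.3068 × 15 × 1 = 234.7 kips.
Bearing (0.25 in plate, F_u = 65 ksi): end bolts L_c = 1.5 − 0.6875/2 = 1.15625, R_n = min(1.2×1.15625×0.25×65, 2.4×0.625×0.25×65) = 22.547 kips/bolt; interior L_c = 2.0625 − 0.6875 = 1.375, R_n = 24.375 kips/bolt. φR_n = 0.75 × (3×22.547 + 12×24.375) = 270.1 kips.
Block shear: shear path 2×[1.5+4×2.0625] = 2×9.75 in, A_gv = 4.875, A_nv = 2×(9.75 − 4.5×0.75)×0.25 = 3.1875 in²; tension across gage: (4.625 − 2×0.75)×0.25 = 0.78125 in². R_n = min(0.6×65×3.1875, 0.6×50×4.875) + 1.0×65×0.78125 = min(124.31, 146.25) + 50.781 = 175.09 kips. φR_n = 0.75 × 175.09 = 131.3 kips.
Governing: min(234.7, 270.1, 131.3) = 131.3 kips → block shear.

131.3 kips (block shear governs)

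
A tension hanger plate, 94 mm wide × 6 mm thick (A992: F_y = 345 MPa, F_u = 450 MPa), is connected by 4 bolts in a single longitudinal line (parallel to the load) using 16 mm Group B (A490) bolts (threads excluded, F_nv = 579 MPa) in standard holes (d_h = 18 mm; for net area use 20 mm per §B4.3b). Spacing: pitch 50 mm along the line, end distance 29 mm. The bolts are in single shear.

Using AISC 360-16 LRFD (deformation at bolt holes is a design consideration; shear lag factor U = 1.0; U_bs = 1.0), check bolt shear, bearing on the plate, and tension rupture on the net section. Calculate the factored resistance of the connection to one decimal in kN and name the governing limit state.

Bolt shear: A_b = π(16)²/4 = 201.06 mm². φR_n = 0.75 × 579 × 201.06 × 4 × 1 = 349.2 kN.
Bearing (6 mm plate, F_u = 450 MPa): end bolts L_c = 29 − 18/2 = 20, R_n = min(1.2×20×6×450, 2.4×16×6×450) = 64.8 kN/bolt; interior L_c = 50 − 18 = 32, R_n = 103.68 kN/bolt. φR_n = 0.75 × (1×64.8 + 3×103.68) = 281.9 kN.
Tension rupture (net): A_n = (94 − 1×20)×6 = 444 mm² (U = 1.0, A_e = A_n). φR_n = 0.75 × 450 × 444 = 149.9 kN.
Governing: min(349.2, 281.9, 149.9) = 149.9 kN → net-section rupture.

149.9 kN (net-section rupture governs)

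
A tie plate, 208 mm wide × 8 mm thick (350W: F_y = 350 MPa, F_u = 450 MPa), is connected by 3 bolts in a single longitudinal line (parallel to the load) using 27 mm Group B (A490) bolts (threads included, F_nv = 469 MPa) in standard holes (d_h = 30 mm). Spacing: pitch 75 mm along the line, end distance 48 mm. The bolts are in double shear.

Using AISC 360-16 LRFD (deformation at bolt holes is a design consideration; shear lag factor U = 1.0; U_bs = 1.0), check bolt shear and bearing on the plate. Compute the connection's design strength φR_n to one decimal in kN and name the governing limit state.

398.5 kN (bearing governs)

Bolt shear: A_b = π(27)²/4 = 572.56 mm². φR_n = 0.75 × 469 × 572.56 × 3 × 2 = 1208.4 kN.
Bearing (8 mm plate, F_u = 450 MPa): end bolts L_c = 48 − 30/2 = 33, R_n = min(1.2×33×8×450, 2.4×27×8×450) = 142.56 kN/bolt; interior L_c = 75 − 30 = 45, R_n = 194.4 kN/bolt. φR_n = 0.75 × (1×142.56 + 2×194.4) = 398.5 kN.
Governing: min(1208.4, 398.5) = 398.5 kN → bearing.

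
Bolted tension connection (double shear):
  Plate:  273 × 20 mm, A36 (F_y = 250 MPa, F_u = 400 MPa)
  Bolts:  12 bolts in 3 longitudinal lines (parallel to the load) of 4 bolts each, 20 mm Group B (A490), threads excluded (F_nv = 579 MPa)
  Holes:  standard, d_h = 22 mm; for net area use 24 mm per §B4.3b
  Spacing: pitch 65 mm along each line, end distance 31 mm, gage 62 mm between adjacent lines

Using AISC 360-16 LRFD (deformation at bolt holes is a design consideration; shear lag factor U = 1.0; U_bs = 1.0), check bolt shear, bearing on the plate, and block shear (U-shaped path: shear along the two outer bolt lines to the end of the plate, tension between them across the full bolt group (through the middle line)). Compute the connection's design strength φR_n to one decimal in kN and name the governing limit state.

1473.0 kN (block shear governs)

Bolt shear: A_b = π(20)²/4 = 314.16 mm². φR_n = 0.75 × 579 × 314.16 × 12 × 2 = 3274.2 kN.
Bearing (20 mm plate, F_u = 400 MPa): end bolts L_c = 31 − 22/2 = 20, R_n = min(1.2×20×20×400, 2.4×20×20×400) = 192 kN/bolt; interior L_c = 65 − 22 = 43, R_n = 384 kN/bolt. φR_n = 0.75 × (3×192 + 9×384) = 3024.0 kN.
Block shear: shear path 2×[31+3×65] = 2×226 mm, A_gv = 9040, A_nv = 2×(226 − 3.5×24)×20 = 5680 mm²; tension across gage: (124 − 2×24)×20 = 1520 mm². R_n = min(0.6×400×5680, 0.6×250×9040) + 1.0×400×1520 = min(1363.2, 1356) + 608 = 1964 kN. φR_n = 0.75 × 1964 = 1473.0 kN.
Governing: min(3274.2, 3024.0, 1473.0) = 1473.0 kN → block shear.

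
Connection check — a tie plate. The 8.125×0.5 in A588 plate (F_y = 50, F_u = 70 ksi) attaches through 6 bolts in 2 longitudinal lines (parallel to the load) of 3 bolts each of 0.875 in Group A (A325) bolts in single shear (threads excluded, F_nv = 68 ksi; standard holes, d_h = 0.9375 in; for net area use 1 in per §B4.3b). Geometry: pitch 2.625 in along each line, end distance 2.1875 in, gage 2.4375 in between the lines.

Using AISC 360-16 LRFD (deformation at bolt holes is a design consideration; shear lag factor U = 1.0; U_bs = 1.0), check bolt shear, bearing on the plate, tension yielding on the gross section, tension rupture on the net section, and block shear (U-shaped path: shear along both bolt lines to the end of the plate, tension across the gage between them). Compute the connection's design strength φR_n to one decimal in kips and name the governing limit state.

Bolt shear: A_b = π(0.875)²/4 = 0.60132 in². φR_n = 0.75 × 68 × 0.60132 × 6 × 1 = 184.0 kips.
Bearing (0.5 in plate, F_u = 70 ksi): end bolts L_c = 2.1875 − 0.9375/2 = 1.71875, R_n = min(1.2×1.71875×0.5×70, 2.4×0.875×0.5×70) = 72.188 kips/bolt; interior L_c = 2.625 − 0.9375 = 1.6875, R_n = 70.875 kips/bolt. φR_n = 0.75 × (2×72.188 + 4×70.875) = 320.9 kips.
Tension yield (gross): A_g = 8.125×0.5 = 4.0625 in². φR_n = 0.90 × 50 × 4.0625 = 182.8 kips.
Tension rupture (net): A_n = (8.125 − 2×1)×0.5 = 3.0625 in² (U = 1.0, A_e = A_n). φR_n = 0.75 × 70 × 3.0625 = 160.8 kips.
Block shear: shear path 2×[2.1875+2×2.625] = 2×7.4375 in, A_gv = 7.4375, A_nv = 2×(7.4375 − 2.5×1)×0.5 = 4.9375 in²; tension across gage: (2.4375 − 1×1)×0.5 = 0.71875 in². R_n = min(0.6×70×4.9375, 0.6×50×7.4375) + 1.0×70×0.71875 = min(207.38, 223.13) + 50.313 = 257.69 kips. φR_n = 0.75 × 257.69 = 193.3 kips.
Governing: min(184.0, 320.9, 182.8, 160.8, 193.3) = 160.8 kips → net-section rupture.

160.8 kips (net-section rupture governs)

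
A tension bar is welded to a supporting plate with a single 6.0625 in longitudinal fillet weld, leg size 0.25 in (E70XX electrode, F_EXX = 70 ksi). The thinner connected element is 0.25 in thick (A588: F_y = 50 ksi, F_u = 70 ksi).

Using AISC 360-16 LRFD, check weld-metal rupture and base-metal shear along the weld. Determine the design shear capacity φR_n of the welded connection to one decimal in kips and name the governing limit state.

Weld metal: throat = 0.707×0.25 = 0.17675 in, L = 6.0625 in. φR_n = 0.75 × 0.6 × 70 × 0.17675 × 6.0625 = 33.8 kips.
Base metal shear (0.25 in plate): yield φR_n = 1.0×0.6×50×0.25×6.0625 = 45.5 kips; rupture φR_n = 0.75×0.6×70×0.25×6.0625 = 47.7 kips; take 45.5 kips (yield).
Governing: min(33.8, 45.5) = 33.8 kips → weld metal.

33.8 kips (weld metal governs)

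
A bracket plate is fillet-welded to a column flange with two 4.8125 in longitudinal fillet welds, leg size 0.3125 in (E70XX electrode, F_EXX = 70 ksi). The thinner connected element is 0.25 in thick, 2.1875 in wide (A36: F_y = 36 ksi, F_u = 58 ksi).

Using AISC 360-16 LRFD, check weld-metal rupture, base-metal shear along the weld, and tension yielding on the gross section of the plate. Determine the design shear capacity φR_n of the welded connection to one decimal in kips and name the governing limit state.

17.7 kips (gross-section yield governs)

Weld metal: throat = 0.707×0.3125 = 0.22094 in, L = 2×4.8125 = 9.625 in. φR_n = 0.75 × 0.6 × 70 × 0.22094 × 9.625 = 67.0 kips.
Base metal shear (0.25 in plate): yield φR_n = 1.0×0.6×36×0.25×9.625 = 52.0 kips; rupture φR_n = 0.75×0.6×58×0.25×9.625 = 62.8 kips; take 52.0 kips (yield).
Tension yield (gross): A_g = 2.1875×0.25 = 0.54688 in². φR_n = 0.90 × 36 × 0.54688 = 17.7 kips.
Governing: min(67.0, 52.0, 17.7) = 17.7 kips → gross-section yield.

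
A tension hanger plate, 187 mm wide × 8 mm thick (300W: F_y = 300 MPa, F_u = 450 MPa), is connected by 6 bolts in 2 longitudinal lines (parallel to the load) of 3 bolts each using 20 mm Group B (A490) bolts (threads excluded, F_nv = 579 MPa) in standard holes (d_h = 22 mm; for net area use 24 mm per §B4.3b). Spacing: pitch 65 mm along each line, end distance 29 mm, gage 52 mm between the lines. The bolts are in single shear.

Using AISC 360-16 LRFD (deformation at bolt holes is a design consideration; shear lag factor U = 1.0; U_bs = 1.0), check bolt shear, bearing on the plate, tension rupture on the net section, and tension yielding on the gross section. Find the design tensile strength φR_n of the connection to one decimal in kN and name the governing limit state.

Bolt shear: A_b = π(20)²/4 = 314.16 mm². φR_n = 0.75 × 579 × 314.16 × 6 × 1 = 818.5 kN.
Bearing (8 mm plate, F_u = 450 MPa): end bolts L_c = 29 − 22/2 = 18, R_n = min(1.2×18×8×450, 2.4×20×8×450) = 77.76 kN/bolt; interior L_c = 65 − 22 = 43, R_n = 172.8 kN/bolt. φR_n = 0.75 × (2×77.76 + 4×172.8) = 635.0 kN.
Tension rupture (net): A_n = (187 − 2×24)×8 = 1112 mm² (U = 1.0, A_e = A_n). φR_n = 0.75 × 450 × 1112 = 375.3 kN.
Tension yield (gross): A_g = 187×8 = 1496 mm². φR_n = 0.90 × 300 × 1496 = 403.9 kN.
Governing: min(818.5, 635.0, 375.3, 403.9) = 375.3 kN → net-section rupture.

375.3 kN (net-section rupture governs)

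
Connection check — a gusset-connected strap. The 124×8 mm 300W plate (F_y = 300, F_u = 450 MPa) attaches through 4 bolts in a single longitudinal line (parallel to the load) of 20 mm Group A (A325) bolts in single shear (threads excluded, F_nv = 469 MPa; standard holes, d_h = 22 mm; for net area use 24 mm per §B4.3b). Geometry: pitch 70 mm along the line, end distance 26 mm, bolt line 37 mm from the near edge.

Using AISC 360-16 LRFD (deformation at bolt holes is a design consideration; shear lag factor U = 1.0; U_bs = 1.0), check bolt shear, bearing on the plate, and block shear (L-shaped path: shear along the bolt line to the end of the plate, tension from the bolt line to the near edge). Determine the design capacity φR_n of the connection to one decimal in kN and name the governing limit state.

313.7 kN (block shear governs)

Bolt shear: A_b = π(20)²/4 = 314.16 mm². φR_n = 0.75 × 469 × 314.16 × 4 × 1 = 442.0 kN.
Bearing (8 mm plate, F_u = 450 MPa): end bolts L_c = 26 − 22/2 = 15, R_n = min(1.2×15×8×450, 2.4×20×8×450) = 64.8 kN/bolt; interior L_c = 70 − 22 = 48, R_n = 172.8 kN/bolt. φR_n = 0.75 × (1×64.8 + 3×172.8) = 437.4 kN.
Block shear: shear path 1×[26+3×70] = 1×236 mm, A_gv = 1888, A_nv = 1×(236 − 3.5×24)×8 = 1216 mm²; tension to near edge: (37 − 0.5×24)×8 = 200 mm². R_n = min(0.6×450×1216, 0.6×300×1888) + 1.0×450×200 = min(328.32, 339.84) + 90 = 418.32 kN. φR_n = 0.75 × 418.32 = 313.7 kN.
Governing: min(442.0, 437.4, 313.7) = 313.7 kN → block shear.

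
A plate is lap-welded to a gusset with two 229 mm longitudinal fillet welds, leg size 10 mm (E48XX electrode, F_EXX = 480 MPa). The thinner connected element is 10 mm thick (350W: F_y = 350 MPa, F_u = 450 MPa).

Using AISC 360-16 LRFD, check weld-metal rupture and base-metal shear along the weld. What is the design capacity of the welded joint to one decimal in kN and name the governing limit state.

699.4 kN (weld metal governs)

Weld metal: throat = 0.707×10 = 7.07 mm, L = 2×229 = 458 mm. φR_n = 0.75 × 0.6 × 480 × 7.07 × 458 = 699.4 kN.
Base metal shear (10 mm plate): yield φR_n = 1.0×0.6×350×10×458 = 961.8 kN; rupture φR_n = 0.75×0.6×450×10×458 = 927.5 kN; take 927.5 kN (rupture).
Governing: min(699.4, 927.5) = 699.4 kN → weld metal.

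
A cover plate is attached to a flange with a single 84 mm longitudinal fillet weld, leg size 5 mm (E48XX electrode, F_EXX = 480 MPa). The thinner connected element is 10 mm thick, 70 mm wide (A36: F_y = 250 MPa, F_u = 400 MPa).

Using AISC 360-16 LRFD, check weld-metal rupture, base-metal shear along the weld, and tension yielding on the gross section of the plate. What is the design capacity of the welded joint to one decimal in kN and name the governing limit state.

Weld metal: throat = 0.707×5 = 3.535 mm, L = 84 mm. φR_n = 0.75 × 0.6 × 480 × 3.535 × 84 = 64.1 kN.
Base metal shear (10 mm plate): yield φR_n = 1.0×0.6×250×10×84 = 126.0 kN; rupture φR_n = 0.75×0.6×400×10×84 = 151.2 kN; take 126.0 kN (yield).
Tension yield (gross): A_g = 70×10 = 700 mm². φR_n = 0.90 × 250 × 700 = 157.5 kN.
Governing: min(64.1, 126.0, 157.5) = 64.1 kN → weld metal.

64.1 kN (weld metal governs)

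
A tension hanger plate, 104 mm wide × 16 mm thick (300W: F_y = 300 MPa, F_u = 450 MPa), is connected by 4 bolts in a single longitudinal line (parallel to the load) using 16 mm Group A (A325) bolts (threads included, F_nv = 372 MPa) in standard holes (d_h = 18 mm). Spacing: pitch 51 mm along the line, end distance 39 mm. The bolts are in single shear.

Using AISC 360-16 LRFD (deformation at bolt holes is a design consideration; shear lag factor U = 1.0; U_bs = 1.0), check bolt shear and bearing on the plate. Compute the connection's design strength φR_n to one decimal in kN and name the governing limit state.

224.4 kN (bolt shear governs)

Bolt shear: A_b = π(16)²/4 = 201.06 mm². φR_n = 0.75 × 372 × 201.06 × 4 × 1 = 224.4 kN.
Bearing (16 mm plate, F_u = 450 MPa): end bolts L_c = 39 − 18/2 = 30, R_n = min(1.2×30×16×450, 2.4×16×16×450) = 259.2 kN/bolt; interior L_c = 51 − 18 = 33, R_n = 276.48 kN/bolt. φR_n = 0.75 × (1×259.2 + 3×276.48) = 816.5 kN.
Governing: min(224.4, 816.5) = 224.4 kN → bolt shear.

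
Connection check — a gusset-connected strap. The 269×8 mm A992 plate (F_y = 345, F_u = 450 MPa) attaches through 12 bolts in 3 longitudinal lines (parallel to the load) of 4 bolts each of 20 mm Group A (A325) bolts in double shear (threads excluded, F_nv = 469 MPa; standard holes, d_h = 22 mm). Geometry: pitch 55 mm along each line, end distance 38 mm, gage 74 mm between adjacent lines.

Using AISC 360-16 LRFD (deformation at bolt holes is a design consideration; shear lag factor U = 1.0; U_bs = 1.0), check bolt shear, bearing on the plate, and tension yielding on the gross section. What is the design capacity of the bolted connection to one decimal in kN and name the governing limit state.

Bolt shear: A_b = π(20)²/4 = 314.16 mm². φR_n = 0.75 × 469 × 314.16 × 12 × 2 = 2652.1 kN.
Bearing (8 mm plate, F_u = 450 MPa): end bolts L_c = 38 − 22/2 = 27, R_n = min(1.2×27×8×450, 2.4×20×8×450) = 116.64 kN/bolt; interior L_c = 55 − 22 = 33, R_n = 142.56 kN/bolt. φR_n = 0.75 × (3×116.64 + 9×142.56) = 1224.7 kN.
Tension yield (gross): A_g = 269×8 = 2152 mm². φR_n = 0.90 × 345 × 2152 = 668.2 kN.
Governing: min(2652.1, 1224.7, 668.2) = 668.2 kN → gross-section yield.

668.2 kN (gross-section yield governs)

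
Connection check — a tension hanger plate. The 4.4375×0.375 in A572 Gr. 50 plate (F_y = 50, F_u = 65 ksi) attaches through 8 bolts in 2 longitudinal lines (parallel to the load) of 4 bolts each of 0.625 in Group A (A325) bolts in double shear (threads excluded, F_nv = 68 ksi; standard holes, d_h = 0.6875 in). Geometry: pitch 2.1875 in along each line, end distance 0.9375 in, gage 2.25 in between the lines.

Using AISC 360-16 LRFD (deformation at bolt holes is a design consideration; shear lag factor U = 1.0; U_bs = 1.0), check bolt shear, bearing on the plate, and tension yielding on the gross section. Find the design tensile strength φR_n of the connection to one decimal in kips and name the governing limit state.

74.9 kips (gross-section yield governs)

Bolt shear: A_b = π(0.625)²/4 = 0.3068 in². φR_n = 0.75 × 68 × 0.3068 × 8 × 2 = 250.3 kips.
Bearing (0.375 in plate, F_u = 65 ksi): end bolts L_c = 0.9375 − 0.6875/2 = 0.59375, R_n = min(1.2×0.59375×0.375×65, 2.4×0.625×0.375×65) = 17.367 kips/bolt; interior L_c = 2.1875 − 0.6875 = 1.5, R_n = 36.563 kips/bolt. φR_n = 0.75 × (2×17.367 + 6×36.563) = 190.6 kips.
Tension yield (gross): A_g = 4.4375×0.375 = 1.6641 in². φR_n = 0.90 × 50 × 1.6641 = 74.9 kips.
Governing: min(250.3, 190.6, 74.9) = 74.9 kips → gross-section yield.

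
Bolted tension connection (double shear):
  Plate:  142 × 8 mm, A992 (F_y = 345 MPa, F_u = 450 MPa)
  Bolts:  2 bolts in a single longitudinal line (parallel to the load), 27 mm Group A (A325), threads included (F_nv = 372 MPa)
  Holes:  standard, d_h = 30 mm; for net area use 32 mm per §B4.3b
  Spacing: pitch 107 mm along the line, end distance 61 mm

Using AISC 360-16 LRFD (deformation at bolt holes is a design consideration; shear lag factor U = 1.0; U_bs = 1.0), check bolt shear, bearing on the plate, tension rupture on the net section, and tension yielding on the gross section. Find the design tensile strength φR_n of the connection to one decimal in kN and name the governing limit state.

297.0 kN (net-section rupture governs)

Bolt shear: A_b = π(27)²/4 = 572.56 mm². φR_n = 0.75 × 372 × 572.56 × 2 × 2 = 639.0 kN.
Bearing (8 mm plate, F_u = 450 MPa): end bolts L_c = 61 − 30/2 = 46, R_n = min(1.2×46×8×450, 2.4×27×8×450) = 198.72 kN/bolt; interior L_c = 107 − 30 = 77, R_n = 233.28 kN/bolt. φR_n = 0.75 × (1×198.72 + 1×233.28) = 324.0 kN.
Tension rupture (net): A_n = (142 − 1×32)×8 = 880 mm² (U = 1.0, A_e = A_n). φR_n = 0.75 × 450 × 880 = 297.0 kN.
Tension yield (gross): A_g = 142×8 = 1136 mm². φR_n = 0.90 × 345 × 1136 = 352.7 kN.
Governing: min(639.0, 324.0, 297.0, 352.7) = 297.0 kN → net-section rupture.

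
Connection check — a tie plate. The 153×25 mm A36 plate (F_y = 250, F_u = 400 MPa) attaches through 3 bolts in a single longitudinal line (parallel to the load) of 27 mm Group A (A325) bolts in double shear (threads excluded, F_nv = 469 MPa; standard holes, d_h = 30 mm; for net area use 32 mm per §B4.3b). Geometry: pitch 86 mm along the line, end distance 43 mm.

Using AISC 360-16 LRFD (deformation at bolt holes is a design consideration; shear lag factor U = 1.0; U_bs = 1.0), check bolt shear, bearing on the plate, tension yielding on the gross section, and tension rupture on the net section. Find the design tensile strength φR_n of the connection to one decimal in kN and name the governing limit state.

860.6 kN (gross-section yield governs)

Bolt shear: A_b = π(27)²/4 = 572.56 mm². φR_n = 0.75 × 469 × 572.56 × 3 × 2 = 1208.4 kN.
Bearing (25 mm plate, F_u = 400 MPa): end bolts L_c = 43 − 30/2 = 28, R_n = min(1.2×28×25×400, 2.4×27×25×400) = 336 kN/bolt; interior L_c = 86 − 30 = 56, R_n = 648 kN/bolt. φR_n = 0.75 × (1×336 + 2×648) = 1224.0 kN.
Tension yield (gross): A_g = 153×25 = 3825 mm². φR_n = 0.90 × 250 × 3825 = 860.6 kN.
Tension rupture (net): A_n = (153 − 1×32)×25 = 3025 mm² (U = 1.0, A_e = A_n). φR_n = 0.75 × 400 × 3025 = 907.5 kN.
Governing: min(1208.4, 1224.0, 860.6, 907.5) = 860.6 kN → gross-section yield.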